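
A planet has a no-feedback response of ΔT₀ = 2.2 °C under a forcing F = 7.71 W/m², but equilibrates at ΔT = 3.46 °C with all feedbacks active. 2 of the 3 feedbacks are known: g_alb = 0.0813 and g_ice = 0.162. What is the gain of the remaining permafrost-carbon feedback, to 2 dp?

0.12

Amplification A = ΔT/ΔT₀ = 3.46/2.2 = 1.573.
Total gain g = 1 − 1/A = 1 − 1/1.573 = 0.3643.
Known gains sum to 0.0813 + 0.162 = 0.2433.
g_pf = 0.3643 − 0.2433 = 0.12.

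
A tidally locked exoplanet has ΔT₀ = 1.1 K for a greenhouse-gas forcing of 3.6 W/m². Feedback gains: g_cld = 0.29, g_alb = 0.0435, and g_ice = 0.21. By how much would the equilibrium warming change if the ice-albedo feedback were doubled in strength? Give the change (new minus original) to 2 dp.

Original: g = 0.5435, ΔT = 1.1/(1−0.5435) = 2.4096 K.
With doubled ice-albedo: g' = 0.7535, ΔT' = 1.1/(1−0.7535) = 4.4625 K.
Change = 4.4625 − 2.4096 = 2.05 K.

2.05 K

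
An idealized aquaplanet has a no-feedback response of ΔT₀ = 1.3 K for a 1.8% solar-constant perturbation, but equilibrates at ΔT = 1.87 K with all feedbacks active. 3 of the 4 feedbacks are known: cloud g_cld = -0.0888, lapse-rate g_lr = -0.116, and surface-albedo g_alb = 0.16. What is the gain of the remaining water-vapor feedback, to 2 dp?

Amplification A = ΔT/ΔT₀ = 1.87/1.3 = 1.438.
Total gain g = 1 − 1/A = 1 − 1/1.438 = 0.3046.
Known gains sum to -0.0888 − 0.116 + 0.16 = -0.0448.
g_wv = 0.3046 + 0.0448 = 0.35.

0.35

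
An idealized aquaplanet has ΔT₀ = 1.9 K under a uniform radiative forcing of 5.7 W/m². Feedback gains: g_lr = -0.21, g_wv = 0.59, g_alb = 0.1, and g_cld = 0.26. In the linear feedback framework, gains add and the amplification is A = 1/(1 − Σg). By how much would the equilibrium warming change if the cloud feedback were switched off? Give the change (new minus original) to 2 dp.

-3.65 K

Original: g = 0.74, ΔT = 1.9/(1−0.74) = 7.3077 K.
Without cloud: g' = 0.48, ΔT' = 1.9/(1−0.48) = 3.6538 K.
Change = 3.6538 − 7.3077 = -3.65 K.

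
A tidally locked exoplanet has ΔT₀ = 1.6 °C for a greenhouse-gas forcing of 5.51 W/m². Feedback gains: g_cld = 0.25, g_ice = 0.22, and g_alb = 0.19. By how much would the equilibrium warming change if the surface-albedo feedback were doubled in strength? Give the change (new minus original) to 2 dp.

5.96 °C

Original: g = 0.66, ΔT = 1.6/(1−0.66) = 4.7059 °C.
With doubled surface-albedo: g' = 0.85, ΔT' = 1.6/(1−0.85) = 10.6667 °C.
Change = 10.6667 − 4.7059 = 5.96 °C.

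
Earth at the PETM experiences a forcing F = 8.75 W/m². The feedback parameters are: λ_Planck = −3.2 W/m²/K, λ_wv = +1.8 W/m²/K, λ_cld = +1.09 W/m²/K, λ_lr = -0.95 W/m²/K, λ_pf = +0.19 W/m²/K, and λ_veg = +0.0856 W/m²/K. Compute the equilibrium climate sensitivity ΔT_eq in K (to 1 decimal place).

Net feedback parameter λ = (−3.2) + (+1.8) + (+1.09) + (-0.95) + (+0.19) + (+0.0856) = -0.9844 W/m²/K.
ΔT = −F/λ = −8.75/(-0.9844) = 8.9 K.

8.9 K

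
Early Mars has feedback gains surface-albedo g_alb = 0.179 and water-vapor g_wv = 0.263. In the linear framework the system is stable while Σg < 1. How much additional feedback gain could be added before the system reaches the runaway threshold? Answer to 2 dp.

Current total gain = 0.179 + 0.263 = 0.442.
Margin to runaway = 1 − 0.442 = 0.56.

0.56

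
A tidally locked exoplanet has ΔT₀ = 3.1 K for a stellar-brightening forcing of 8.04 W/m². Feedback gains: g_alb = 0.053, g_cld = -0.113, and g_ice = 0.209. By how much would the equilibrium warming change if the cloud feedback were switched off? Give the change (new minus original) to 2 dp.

Original: g = 0.149, ΔT = 3.1/(1−0.149) = 3.6428 K.
Without cloud: g' = 0.262, ΔT' = 3.1/(1−0.262) = 4.2005 K.
Change = 4.2005 − 3.6428 = 0.56 K.

0.56 K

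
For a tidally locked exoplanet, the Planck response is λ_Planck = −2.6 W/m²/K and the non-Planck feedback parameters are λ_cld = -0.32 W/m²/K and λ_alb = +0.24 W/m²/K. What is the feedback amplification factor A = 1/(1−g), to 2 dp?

0.97

Convert to gains: g_cld = -0.32/2.6 = -0.1231; g_alb = 0.24/2.6 = 0.09231.
Total gain g = -0.03079.
A = 1/(1 + 0.03079) = 0.97.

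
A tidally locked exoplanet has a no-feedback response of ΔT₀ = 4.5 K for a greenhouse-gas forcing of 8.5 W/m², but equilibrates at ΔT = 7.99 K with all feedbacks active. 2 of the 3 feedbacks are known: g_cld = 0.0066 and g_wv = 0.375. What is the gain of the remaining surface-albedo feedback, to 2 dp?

0.06

Amplification A = ΔT/ΔT₀ = 7.99/4.5 = 1.776.
Total gain g = 1 − 1/A = 1 − 1/1.776 = 0.4369.
Known gains sum to 0.0066 + 0.375 = 0.3816.
g_alb = 0.4369 − 0.3816 = 0.06.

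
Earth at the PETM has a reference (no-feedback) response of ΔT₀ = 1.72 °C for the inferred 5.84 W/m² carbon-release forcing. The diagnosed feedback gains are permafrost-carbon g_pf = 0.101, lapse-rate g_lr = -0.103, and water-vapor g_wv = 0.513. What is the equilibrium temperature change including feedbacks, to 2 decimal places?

3.52 °C

Total gain g = 0.101 − 0.103 + 0.513 = 0.511.
Amplification A = 1/(1 − 0.511) = 2.045.
ΔT = 1.72 × 2.045 = 3.52 °C.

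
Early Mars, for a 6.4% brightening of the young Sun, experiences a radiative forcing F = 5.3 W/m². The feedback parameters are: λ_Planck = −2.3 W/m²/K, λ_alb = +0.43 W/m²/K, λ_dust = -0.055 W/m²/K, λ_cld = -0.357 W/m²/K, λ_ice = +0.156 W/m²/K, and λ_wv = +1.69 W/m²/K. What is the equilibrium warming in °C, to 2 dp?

12.16 °C

Net feedback parameter λ = (−2.3) + (+0.43) + (-0.055) + (-0.357) + (+0.156) + (+1.69) = -0.436 W/m²/K.
ΔT = −F/λ = −5.3/(-0.436) = 12.16 °C.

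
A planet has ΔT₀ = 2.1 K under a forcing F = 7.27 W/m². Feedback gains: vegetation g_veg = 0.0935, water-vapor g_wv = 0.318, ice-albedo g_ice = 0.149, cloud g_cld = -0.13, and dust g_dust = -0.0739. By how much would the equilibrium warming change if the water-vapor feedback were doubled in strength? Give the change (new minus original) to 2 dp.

Original: g = 0.3566, ΔT = 2.1/(1−0.3566) = 3.2639 K.
With doubled water-vapor: g' = 0.6746, ΔT' = 2.1/(1−0.6746) = 6.4536 K.
Change = 6.4536 − 3.2639 = 3.19 K.

3.19 K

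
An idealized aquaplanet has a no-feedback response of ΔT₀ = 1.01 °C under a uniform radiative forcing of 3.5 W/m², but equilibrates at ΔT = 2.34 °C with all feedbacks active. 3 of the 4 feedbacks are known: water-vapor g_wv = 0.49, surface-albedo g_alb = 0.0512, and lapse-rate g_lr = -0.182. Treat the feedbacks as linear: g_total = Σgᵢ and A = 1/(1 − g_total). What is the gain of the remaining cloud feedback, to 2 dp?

Amplification A = ΔT/ΔT₀ = 2.34/1.01 = 2.317.
Total gain g = 1 − 1/A = 1 − 1/2.317 = 0.5684.
Known gains sum to 0.49 + 0.0512 − 0.182 = 0.3592.
g_cld = 0.5684 − 0.3592 = 0.21.

0.21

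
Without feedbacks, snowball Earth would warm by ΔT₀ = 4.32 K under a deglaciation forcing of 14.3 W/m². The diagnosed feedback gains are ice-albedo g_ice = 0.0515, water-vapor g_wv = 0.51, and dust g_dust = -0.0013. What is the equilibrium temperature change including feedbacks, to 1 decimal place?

9.8 K

Total gain g = 0.0515 + 0.51 − 0.0013 = 0.5602.
Amplification A = 1/(1 − 0.5602) = 2.274.
ΔT = 4.32 × 2.274 = 9.8 K.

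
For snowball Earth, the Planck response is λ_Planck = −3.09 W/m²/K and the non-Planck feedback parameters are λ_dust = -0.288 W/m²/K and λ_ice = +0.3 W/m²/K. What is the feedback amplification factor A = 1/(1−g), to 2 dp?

Convert to gains: g_dust = -0.288/3.09 = -0.0932; g_ice = 0.3/3.09 = 0.09709.
Total gain g = 0.00389.
A = 1/(1 − 0.00389) = 1.00.

1.00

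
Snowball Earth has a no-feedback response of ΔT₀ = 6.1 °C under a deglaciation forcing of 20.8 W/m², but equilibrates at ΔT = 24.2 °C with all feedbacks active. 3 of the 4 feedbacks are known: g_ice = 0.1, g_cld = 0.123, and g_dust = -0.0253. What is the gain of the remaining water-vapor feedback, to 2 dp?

Amplification A = ΔT/ΔT₀ = 24.2/6.1 = 3.967.
Total gain g = 1 − 1/A = 1 − 1/3.967 = 0.7479.
Known gains sum to 0.1 + 0.123 − 0.0253 = 0.1977.
g_wv = 0.7479 − 0.1977 = 0.55.

0.55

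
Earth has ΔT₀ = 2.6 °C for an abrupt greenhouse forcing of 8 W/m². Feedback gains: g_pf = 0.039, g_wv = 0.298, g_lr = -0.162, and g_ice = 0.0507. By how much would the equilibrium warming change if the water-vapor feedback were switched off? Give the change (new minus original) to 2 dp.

Original: g = 0.2257, ΔT = 2.6/(1−0.2257) = 3.3579 °C.
Without water-vapor: g' = -0.0723, ΔT' = 2.6/(1+0.0723) = 2.4247 °C.
Change = 2.4247 − 3.3579 = -0.93 °C.

-0.93 °C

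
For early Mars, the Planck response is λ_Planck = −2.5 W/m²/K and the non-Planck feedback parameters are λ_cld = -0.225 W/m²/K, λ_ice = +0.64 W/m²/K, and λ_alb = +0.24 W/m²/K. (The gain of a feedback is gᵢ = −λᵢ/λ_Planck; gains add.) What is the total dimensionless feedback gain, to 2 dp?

Convert to gains: g_cld = -0.225/2.5 = -0.09; g_ice = 0.64/2.5 = 0.256; g_alb = 0.24/2.5 = 0.096.
Total gain g = 0.262.

0.26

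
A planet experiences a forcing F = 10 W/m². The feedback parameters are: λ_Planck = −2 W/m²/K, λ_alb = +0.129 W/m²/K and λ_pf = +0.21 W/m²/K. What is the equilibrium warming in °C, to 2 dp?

Net feedback parameter λ = (−2) + (+0.129) + (+0.21) = -1.661 W/m²/K.
ΔT = −F/λ = −10/(-1.661) = 6.02 °C.

6.02 °C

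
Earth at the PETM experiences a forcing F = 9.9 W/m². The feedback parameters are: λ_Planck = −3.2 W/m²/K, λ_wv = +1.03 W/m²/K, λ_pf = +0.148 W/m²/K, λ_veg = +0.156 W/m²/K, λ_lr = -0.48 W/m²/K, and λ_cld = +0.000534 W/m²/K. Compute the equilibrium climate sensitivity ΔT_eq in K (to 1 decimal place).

4.2 K

Net feedback parameter λ = (−3.2) + (+1.03) + (+0.148) + (+0.156) + (-0.48) + (+0.000534) = -2.345466 W/m²/K.
ΔT = −F/λ = −9.9/(-2.345466) = 4.2 K.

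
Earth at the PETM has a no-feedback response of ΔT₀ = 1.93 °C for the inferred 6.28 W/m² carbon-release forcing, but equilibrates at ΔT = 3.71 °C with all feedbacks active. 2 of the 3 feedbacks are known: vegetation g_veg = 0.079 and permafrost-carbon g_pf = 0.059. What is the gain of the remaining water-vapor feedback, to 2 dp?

Amplification A = ΔT/ΔT₀ = 3.71/1.93 = 1.922.
Total gain g = 1 − 1/A = 1 − 1/1.922 = 0.4797.
Known gains sum to 0.079 + 0.059 = 0.138.
g_wv = 0.4797 − 0.138 = 0.34.

0.34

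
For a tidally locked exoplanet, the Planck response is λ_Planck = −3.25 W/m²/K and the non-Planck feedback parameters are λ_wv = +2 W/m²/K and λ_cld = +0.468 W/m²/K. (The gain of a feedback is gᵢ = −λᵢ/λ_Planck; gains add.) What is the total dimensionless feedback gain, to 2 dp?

Convert to gains: g_wv = 2/3.25 = 0.6154; g_cld = 0.468/3.25 = 0.144.
Total gain g = 0.7594.

0.76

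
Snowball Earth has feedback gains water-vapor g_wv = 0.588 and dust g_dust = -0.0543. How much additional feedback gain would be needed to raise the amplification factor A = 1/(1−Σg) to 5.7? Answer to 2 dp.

0.29

Current total gain = 0.5337.
Target gain for A = 5.7: g* = 1 − 1/5.7 = 0.8246.
Additional gain needed = 0.8246 − 0.5337 = 0.29.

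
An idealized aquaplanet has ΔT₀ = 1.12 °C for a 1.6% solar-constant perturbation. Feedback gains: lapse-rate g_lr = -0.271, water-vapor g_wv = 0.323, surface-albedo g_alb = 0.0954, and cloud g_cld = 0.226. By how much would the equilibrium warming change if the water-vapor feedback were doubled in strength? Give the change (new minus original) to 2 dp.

Original: g = 0.3734, ΔT = 1.12/(1−0.3734) = 1.7874 °C.
With doubled water-vapor: g' = 0.6964, ΔT' = 1.12/(1−0.6964) = 3.6891 °C.
Change = 3.6891 − 1.7874 = 1.90 °C.

1.90 °C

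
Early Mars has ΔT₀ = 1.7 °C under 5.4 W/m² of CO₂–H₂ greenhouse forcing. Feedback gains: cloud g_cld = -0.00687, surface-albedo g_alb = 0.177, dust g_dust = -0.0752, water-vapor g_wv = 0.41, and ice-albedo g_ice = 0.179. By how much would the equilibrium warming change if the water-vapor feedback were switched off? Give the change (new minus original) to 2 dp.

-3.04 °C

Original: g = 0.68393, ΔT = 1.7/(1−0.68393) = 5.3786 °C.
Without water-vapor: g' = 0.27393, ΔT' = 1.7/(1−0.27393) = 2.3414 °C.
Change = 2.3414 − 5.3786 = -3.04 °C.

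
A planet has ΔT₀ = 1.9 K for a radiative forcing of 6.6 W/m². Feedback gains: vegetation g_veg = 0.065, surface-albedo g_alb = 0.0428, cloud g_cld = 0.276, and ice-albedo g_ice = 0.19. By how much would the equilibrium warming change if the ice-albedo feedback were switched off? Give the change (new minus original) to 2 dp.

-1.37 K

Original: g = 0.5738, ΔT = 1.9/(1−0.5738) = 4.4580 K.
Without ice-albedo: g' = 0.3838, ΔT' = 1.9/(1−0.3838) = 3.0834 K.
Change = 3.0834 − 4.4580 = -1.37 K.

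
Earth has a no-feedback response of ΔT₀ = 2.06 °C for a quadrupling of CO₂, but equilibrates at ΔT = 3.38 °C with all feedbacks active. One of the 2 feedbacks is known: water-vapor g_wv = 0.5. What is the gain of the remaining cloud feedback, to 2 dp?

Amplification A = ΔT/ΔT₀ = 3.38/2.06 = 1.641.
Total gain g = 1 − 1/A = 1 − 1/1.641 = 0.3906.
The known gain is 0.5.
g_cld = 0.3906 − 0.5 = -0.11.

-0.11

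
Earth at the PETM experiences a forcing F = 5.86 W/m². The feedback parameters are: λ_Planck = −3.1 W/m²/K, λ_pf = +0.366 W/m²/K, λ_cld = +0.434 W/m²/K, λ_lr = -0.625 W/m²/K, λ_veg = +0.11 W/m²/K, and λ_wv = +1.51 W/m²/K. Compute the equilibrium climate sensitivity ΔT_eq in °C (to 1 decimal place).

4.5 °C

Net feedback parameter λ = (−3.1) + (+0.366) + (+0.434) + (-0.625) + (+0.11) + (+1.51) = -1.305 W/m²/K.
ΔT = −F/λ = −5.86/(-1.305) = 4.5 °C.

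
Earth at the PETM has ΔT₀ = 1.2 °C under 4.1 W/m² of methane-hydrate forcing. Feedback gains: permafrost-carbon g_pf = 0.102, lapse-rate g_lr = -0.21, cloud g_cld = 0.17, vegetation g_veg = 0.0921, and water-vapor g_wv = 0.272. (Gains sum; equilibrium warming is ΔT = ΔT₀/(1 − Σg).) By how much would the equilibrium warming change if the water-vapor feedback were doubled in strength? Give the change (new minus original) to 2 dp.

Original: g = 0.4261, ΔT = 1.2/(1−0.4261) = 2.0910 °C.
With doubled water-vapor: g' = 0.6981, ΔT' = 1.2/(1−0.6981) = 3.9748 °C.
Change = 3.9748 − 2.0910 = 1.88 °C.

1.88 °C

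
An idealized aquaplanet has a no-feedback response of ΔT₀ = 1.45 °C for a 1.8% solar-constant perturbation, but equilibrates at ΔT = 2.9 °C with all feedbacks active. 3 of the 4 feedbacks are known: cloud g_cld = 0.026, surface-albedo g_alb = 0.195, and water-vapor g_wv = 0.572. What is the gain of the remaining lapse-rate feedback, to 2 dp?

-0.29

Amplification A = ΔT/ΔT₀ = 2.9/1.45 = 2.
Total gain g = 1 − 1/A = 1 − 1/2 = 0.5.
Known gains sum to 0.026 + 0.195 + 0.572 = 0.793.
g_lr = 0.5 − 0.793 = -0.29.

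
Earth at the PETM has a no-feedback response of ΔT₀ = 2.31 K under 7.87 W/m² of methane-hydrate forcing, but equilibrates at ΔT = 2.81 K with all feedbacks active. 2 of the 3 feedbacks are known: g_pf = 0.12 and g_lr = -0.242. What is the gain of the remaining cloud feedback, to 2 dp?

Amplification A = ΔT/ΔT₀ = 2.81/2.31 = 1.216.
Total gain g = 1 − 1/A = 1 − 1/1.216 = 0.1776.
Known gains sum to 0.12 − 0.242 = -0.122.
g_cld = 0.1776 + 0.122 = 0.30.

0.30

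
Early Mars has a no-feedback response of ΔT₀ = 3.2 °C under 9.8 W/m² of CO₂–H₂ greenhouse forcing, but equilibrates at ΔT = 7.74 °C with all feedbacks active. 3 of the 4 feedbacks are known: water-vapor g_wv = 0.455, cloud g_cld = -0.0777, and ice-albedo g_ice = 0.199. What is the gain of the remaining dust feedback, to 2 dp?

Amplification A = ΔT/ΔT₀ = 7.74/3.2 = 2.419.
Total gain g = 1 − 1/A = 1 − 1/2.419 = 0.5866.
Known gains sum to 0.455 − 0.0777 + 0.199 = 0.5763.
g_dust = 0.5866 − 0.5763 = 0.01.

0.01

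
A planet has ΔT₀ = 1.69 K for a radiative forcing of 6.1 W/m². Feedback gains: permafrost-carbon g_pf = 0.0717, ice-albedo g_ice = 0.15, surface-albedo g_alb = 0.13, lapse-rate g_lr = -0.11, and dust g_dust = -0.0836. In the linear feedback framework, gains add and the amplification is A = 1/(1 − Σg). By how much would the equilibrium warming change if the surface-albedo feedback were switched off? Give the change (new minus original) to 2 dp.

Original: g = 0.1581, ΔT = 1.69/(1−0.1581) = 2.0074 K.
Without surface-albedo: g' = 0.0281, ΔT' = 1.69/(1−0.0281) = 1.7389 K.
Change = 1.7389 − 2.0074 = -0.27 K.

-0.27 K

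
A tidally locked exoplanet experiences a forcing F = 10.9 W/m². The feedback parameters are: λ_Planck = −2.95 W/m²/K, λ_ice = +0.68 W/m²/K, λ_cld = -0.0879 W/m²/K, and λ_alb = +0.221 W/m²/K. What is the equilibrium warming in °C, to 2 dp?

5.10 °C

Net feedback parameter λ = (−2.95) + (+0.68) + (-0.0879) + (+0.221) = -2.1369 W/m²/K.
ΔT = −F/λ = −10.9/(-2.1369) = 5.10 °C.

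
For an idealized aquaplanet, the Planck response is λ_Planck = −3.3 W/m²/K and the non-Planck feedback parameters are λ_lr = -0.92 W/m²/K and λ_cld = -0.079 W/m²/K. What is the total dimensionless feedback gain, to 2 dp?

Convert to gains: g_lr = -0.92/3.3 = -0.2788; g_cld = -0.079/3.3 = -0.02394.
Total gain g = -0.30274.

-0.30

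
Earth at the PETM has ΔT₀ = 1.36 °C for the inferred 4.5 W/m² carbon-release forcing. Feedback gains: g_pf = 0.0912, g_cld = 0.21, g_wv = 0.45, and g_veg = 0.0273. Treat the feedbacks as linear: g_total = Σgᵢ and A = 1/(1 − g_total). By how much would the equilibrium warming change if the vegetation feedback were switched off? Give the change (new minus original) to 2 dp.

-0.67 °C

Original: g = 0.7785, ΔT = 1.36/(1−0.7785) = 6.1400 °C.
Without vegetation: g' = 0.7512, ΔT' = 1.36/(1−0.7512) = 5.4662 °C.
Change = 5.4662 − 6.1400 = -0.67 °C.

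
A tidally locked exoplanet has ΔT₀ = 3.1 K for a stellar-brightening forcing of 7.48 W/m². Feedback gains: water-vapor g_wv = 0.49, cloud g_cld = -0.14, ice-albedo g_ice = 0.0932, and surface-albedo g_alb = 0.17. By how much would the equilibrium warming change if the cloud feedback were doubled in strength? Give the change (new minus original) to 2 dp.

Original: g = 0.6132, ΔT = 3.1/(1−0.6132) = 8.0145 K.
With doubled cloud: g' = 0.4732, ΔT' = 3.1/(1−0.4732) = 5.8846 K.
Change = 5.8846 − 8.0145 = -2.13 K.

-2.13 K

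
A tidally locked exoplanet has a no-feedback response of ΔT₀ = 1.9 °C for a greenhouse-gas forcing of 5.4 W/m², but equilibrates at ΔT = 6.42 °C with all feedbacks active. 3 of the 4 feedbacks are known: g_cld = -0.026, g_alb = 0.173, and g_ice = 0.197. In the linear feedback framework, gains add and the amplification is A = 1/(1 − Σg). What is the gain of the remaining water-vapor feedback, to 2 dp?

Amplification A = ΔT/ΔT₀ = 6.42/1.9 = 3.379.
Total gain g = 1 − 1/A = 1 − 1/3.379 = 0.7041.
Known gains sum to -0.026 + 0.173 + 0.197 = 0.344.
g_wv = 0.7041 − 0.344 = 0.36.

0.36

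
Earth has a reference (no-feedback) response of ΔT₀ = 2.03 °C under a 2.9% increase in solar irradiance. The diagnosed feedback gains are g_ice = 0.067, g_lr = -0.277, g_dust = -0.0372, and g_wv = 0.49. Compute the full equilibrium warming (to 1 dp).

Total gain g = 0.067 − 0.277 − 0.0372 + 0.49 = 0.2428.
Amplification A = 1/(1 − 0.2428) = 1.321.
ΔT = 2.03 × 1.321 = 2.7 °C.

2.7 °C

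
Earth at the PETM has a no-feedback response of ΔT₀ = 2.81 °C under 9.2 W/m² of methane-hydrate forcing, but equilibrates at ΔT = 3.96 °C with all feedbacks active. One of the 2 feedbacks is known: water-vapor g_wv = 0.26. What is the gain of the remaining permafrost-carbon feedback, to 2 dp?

Amplification A = ΔT/ΔT₀ = 3.96/2.81 = 1.409.
Total gain g = 1 − 1/A = 1 − 1/1.409 = 0.2903.
The known gain is 0.26.
g_pf = 0.2903 − 0.26 = 0.03.

0.03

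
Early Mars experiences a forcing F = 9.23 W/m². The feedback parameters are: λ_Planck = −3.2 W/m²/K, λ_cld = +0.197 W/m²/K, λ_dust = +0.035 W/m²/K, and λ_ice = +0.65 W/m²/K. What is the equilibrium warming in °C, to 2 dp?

Net feedback parameter λ = (−3.2) + (+0.197) + (+0.035) + (+0.65) = -2.318 W/m²/K.
ΔT = −F/λ = −9.23/(-2.318) = 3.98 °C.

3.98 °C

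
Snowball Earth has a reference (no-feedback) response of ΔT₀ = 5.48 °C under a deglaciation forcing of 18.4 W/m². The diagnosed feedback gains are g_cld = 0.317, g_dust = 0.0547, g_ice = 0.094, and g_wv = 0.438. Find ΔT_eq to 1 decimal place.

Total gain g = 0.317 + 0.0547 + 0.094 + 0.438 = 0.9037.
Amplification A = 1/(1 − 0.9037) = 10.38.
ΔT = 5.48 × 10.38 = 56.9 °C.

56.9 °C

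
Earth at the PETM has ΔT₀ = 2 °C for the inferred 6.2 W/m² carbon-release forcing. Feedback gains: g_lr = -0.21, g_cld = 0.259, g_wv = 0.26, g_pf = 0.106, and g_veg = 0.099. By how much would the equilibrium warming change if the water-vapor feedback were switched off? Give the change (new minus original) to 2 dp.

-1.43 °C

Original: g = 0.514, ΔT = 2/(1−0.514) = 4.1152 °C.
Without water-vapor: g' = 0.254, ΔT' = 2/(1−0.254) = 2.6810 °C.
Change = 2.6810 − 4.1152 = -1.43 °C.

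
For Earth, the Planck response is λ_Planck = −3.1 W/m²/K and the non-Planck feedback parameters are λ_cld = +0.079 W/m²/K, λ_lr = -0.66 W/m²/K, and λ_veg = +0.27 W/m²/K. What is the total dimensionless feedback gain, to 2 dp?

-0.10

Convert to gains: g_cld = 0.079/3.1 = 0.02548; g_lr = -0.66/3.1 = -0.2129; g_veg = 0.27/3.1 = 0.0871.
Total gain g = -0.10032.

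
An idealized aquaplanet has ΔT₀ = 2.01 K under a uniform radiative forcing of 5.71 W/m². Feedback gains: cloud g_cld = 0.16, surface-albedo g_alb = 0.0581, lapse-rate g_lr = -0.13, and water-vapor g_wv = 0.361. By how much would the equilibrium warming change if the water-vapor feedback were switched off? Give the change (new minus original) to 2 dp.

Original: g = 0.4491, ΔT = 2.01/(1−0.4491) = 3.6486 K.
Without water-vapor: g' = 0.0881, ΔT' = 2.01/(1−0.0881) = 2.2042 K.
Change = 2.2042 − 3.6486 = -1.44 K.

-1.44 K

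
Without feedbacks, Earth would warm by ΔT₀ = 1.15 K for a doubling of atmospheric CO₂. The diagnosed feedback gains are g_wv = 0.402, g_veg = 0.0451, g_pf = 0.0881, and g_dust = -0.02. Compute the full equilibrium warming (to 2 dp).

Total gain g = 0.402 + 0.0451 + 0.0881 − 0.02 = 0.5152.
Amplification A = 1/(1 − 0.5152) = 2.063.
ΔT = 1.15 × 2.063 = 2.37 K.

2.37 K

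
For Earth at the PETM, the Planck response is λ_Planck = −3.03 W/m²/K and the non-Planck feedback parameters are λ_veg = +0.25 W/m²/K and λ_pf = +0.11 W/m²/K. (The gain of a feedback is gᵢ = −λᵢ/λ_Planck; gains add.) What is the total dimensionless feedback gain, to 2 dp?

0.12

Convert to gains: g_veg = 0.25/3.03 = 0.08251; g_pf = 0.11/3.03 = 0.0363.
Total gain g = 0.11881.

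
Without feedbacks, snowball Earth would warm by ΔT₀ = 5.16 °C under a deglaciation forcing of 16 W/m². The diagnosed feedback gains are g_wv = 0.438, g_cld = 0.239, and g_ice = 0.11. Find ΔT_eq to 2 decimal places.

Total gain g = 0.438 + 0.239 + 0.11 = 0.787.
Amplification A = 1/(1 − 0.787) = 4.695.
ΔT = 5.16 × 4.695 = 24.23 °C.

24.23 °C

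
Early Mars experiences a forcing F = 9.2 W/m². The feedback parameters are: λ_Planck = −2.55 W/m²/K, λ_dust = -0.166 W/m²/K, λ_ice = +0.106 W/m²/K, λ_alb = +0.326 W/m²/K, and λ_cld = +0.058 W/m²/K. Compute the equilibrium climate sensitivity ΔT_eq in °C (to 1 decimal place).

Net feedback parameter λ = (−2.55) + (-0.166) + (+0.106) + (+0.326) + (+0.058) = -2.226 W/m²/K.
ΔT = −F/λ = −9.2/(-2.226) = 4.1 °C.

4.1 °C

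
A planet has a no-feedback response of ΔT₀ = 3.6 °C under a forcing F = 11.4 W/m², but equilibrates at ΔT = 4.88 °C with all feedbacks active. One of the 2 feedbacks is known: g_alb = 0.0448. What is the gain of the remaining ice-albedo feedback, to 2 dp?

0.22

Amplification A = ΔT/ΔT₀ = 4.88/3.6 = 1.356.
Total gain g = 1 − 1/A = 1 − 1/1.356 = 0.2625.
The known gain is 0.0448.
g_ice = 0.2625 − 0.0448 = 0.22.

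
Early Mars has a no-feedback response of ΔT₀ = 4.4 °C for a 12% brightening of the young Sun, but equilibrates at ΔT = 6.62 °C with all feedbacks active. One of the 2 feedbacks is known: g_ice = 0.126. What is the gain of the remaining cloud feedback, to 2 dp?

0.21

Amplification A = ΔT/ΔT₀ = 6.62/4.4 = 1.505.
Total gain g = 1 − 1/A = 1 − 1/1.505 = 0.3355.
The known gain is 0.126.
g_cld = 0.3355 − 0.126 = 0.21.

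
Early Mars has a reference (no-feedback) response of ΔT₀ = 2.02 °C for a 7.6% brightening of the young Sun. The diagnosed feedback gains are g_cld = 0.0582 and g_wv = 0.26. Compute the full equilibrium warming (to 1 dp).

Total gain g = 0.0582 + 0.26 = 0.3182.
Amplification A = 1/(1 − 0.3182) = 1.467.
ΔT = 2.02 × 1.467 = 3.0 °C.

3.0 °C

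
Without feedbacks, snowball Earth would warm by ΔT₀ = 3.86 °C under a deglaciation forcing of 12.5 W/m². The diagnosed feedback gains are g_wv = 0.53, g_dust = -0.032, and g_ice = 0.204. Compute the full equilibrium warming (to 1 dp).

Total gain g = 0.53 − 0.032 + 0.204 = 0.702.
Amplification A = 1/(1 − 0.702) = 3.356.
ΔT = 3.86 × 3.356 = 13.0 °C.

13.0 °C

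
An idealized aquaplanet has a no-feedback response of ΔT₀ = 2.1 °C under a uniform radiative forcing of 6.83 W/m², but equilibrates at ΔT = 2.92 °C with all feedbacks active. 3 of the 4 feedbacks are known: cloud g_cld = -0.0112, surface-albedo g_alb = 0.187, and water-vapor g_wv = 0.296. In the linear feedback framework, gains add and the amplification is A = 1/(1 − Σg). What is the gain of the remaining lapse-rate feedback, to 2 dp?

-0.19

Amplification A = ΔT/ΔT₀ = 2.92/2.1 = 1.39.
Total gain g = 1 − 1/A = 1 − 1/1.39 = 0.2806.
Known gains sum to -0.0112 + 0.187 + 0.296 = 0.4718.
g_lr = 0.2806 − 0.4718 = -0.19.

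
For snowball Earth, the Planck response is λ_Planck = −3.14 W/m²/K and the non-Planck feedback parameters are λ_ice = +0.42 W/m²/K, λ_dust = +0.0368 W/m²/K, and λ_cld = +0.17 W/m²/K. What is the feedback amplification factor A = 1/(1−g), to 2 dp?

Convert to gains: g_ice = 0.42/3.14 = 0.1338; g_dust = 0.0368/3.14 = 0.01172; g_cld = 0.17/3.14 = 0.05414.
Total gain g = 0.19966.
A = 1/(1 − 0.19966) = 1.25.

1.25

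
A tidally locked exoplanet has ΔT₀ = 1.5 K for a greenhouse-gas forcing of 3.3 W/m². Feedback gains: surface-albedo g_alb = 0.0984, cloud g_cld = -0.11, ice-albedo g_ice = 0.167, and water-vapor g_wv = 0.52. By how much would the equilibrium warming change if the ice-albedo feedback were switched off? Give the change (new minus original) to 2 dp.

Original: g = 0.6754, ΔT = 1.5/(1−0.6754) = 4.6211 K.
Without ice-albedo: g' = 0.5084, ΔT' = 1.5/(1−0.5084) = 3.0513 K.
Change = 3.0513 − 4.6211 = -1.57 K.

-1.57 K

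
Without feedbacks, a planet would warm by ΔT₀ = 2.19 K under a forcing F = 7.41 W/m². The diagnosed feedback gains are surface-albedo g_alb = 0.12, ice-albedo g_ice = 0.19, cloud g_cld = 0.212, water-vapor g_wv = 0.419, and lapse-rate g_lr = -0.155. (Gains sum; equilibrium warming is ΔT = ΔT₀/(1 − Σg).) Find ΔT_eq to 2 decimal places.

Total gain g = 0.12 + 0.19 + 0.212 + 0.419 − 0.155 = 0.786.
Amplification A = 1/(1 − 0.786) = 4.673.
ΔT = 2.19 × 4.673 = 10.23 K.

10.23 K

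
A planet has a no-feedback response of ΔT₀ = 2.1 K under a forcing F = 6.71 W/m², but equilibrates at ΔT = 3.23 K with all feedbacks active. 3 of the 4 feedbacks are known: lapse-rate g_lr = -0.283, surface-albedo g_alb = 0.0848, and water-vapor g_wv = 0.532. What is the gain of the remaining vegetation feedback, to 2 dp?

0.02

Amplification A = ΔT/ΔT₀ = 3.23/2.1 = 1.538.
Total gain g = 1 − 1/A = 1 − 1/1.538 = 0.3498.
Known gains sum to -0.283 + 0.0848 + 0.532 = 0.3338.
g_veg = 0.3498 − 0.3338 = 0.02.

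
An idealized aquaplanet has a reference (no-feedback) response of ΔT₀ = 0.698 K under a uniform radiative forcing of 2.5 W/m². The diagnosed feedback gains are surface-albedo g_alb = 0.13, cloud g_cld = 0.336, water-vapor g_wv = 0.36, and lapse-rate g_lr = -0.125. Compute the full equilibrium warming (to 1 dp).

2.3 K

Total gain g = 0.13 + 0.336 + 0.36 − 0.125 = 0.701.
Amplification A = 1/(1 − 0.701) = 3.344.
ΔT = 0.698 × 3.344 = 2.3 K.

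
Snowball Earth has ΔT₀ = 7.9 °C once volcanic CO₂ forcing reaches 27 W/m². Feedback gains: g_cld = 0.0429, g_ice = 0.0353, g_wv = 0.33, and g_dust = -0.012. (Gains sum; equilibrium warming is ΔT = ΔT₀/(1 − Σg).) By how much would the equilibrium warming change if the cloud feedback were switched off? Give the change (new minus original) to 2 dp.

-0.87 °C

Original: g = 0.3962, ΔT = 7.9/(1−0.3962) = 13.0838 °C.
Without cloud: g' = 0.3533, ΔT' = 7.9/(1−0.3533) = 12.2159 °C.
Change = 12.2159 − 13.0838 = -0.87 °C.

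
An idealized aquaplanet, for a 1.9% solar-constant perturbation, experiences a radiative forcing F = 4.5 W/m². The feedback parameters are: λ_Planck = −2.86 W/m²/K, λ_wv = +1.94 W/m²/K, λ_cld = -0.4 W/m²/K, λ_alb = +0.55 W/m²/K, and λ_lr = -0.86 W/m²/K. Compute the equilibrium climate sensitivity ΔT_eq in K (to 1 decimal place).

2.8 K

Net feedback parameter λ = (−2.86) + (+1.94) + (-0.4) + (+0.55) + (-0.86) = -1.63 W/m²/K.
ΔT = −F/λ = −4.5/(-1.63) = 2.8 K.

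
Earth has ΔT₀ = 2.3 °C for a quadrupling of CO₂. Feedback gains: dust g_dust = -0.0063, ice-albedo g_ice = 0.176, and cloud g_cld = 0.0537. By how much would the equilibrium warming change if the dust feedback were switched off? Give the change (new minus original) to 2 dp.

0.02 °C

Original: g = 0.2234, ΔT = 2.3/(1−0.2234) = 2.9616 °C.
Without dust: g' = 0.2297, ΔT' = 2.3/(1−0.2297) = 2.9858 °C.
Change = 2.9858 − 2.9616 = 0.02 °C.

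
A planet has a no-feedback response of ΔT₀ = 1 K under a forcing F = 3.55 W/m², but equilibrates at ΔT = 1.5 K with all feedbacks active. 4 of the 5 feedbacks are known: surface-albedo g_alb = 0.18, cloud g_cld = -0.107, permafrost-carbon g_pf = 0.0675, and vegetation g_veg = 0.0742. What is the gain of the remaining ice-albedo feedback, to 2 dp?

Amplification A = ΔT/ΔT₀ = 1.5/1 = 1.5.
Total gain g = 1 − 1/A = 1 − 1/1.5 = 0.3333.
Known gains sum to 0.18 − 0.107 + 0.0675 + 0.0742 = 0.2147.
g_ice = 0.3333 − 0.2147 = 0.12.

0.12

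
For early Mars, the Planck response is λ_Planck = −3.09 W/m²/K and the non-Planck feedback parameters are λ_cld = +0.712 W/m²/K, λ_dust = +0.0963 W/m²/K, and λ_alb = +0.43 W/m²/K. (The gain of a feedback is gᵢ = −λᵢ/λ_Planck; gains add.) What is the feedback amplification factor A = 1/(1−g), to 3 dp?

Convert to gains: g_cld = 0.712/3.09 = 0.2304; g_dust = 0.0963/3.09 = 0.03117; g_alb = 0.43/3.09 = 0.1392.
Total gain g = 0.40077.
A = 1/(1 − 0.40077) = 1.669.

1.669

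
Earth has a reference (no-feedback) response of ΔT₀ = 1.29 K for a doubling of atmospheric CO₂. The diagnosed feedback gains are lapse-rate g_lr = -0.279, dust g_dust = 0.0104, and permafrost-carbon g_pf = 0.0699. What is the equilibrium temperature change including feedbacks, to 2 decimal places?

1.08 K

Total gain g = -0.279 + 0.0104 + 0.0699 = -0.1987.
Amplification A = 1/(1 + 0.1987) = 0.8342.
ΔT = 1.29 × 0.8342 = 1.08 K.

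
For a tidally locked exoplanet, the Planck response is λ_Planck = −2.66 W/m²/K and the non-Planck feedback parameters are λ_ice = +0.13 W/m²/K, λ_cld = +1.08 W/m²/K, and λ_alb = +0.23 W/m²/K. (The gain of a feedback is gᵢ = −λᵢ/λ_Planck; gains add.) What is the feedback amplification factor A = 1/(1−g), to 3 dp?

2.180

Convert to gains: g_ice = 0.13/2.66 = 0.04887; g_cld = 1.08/2.66 = 0.406; g_alb = 0.23/2.66 = 0.08647.
Total gain g = 0.54134.
A = 1/(1 − 0.54134) = 2.180.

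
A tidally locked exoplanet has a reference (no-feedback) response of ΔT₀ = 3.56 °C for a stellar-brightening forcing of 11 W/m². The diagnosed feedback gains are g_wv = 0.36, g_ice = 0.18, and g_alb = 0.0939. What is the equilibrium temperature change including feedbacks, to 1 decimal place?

Total gain g = 0.36 + 0.18 + 0.0939 = 0.6339.
Amplification A = 1/(1 − 0.6339) = 2.731.
ΔT = 3.56 × 2.731 = 9.7 °C.

9.7 °C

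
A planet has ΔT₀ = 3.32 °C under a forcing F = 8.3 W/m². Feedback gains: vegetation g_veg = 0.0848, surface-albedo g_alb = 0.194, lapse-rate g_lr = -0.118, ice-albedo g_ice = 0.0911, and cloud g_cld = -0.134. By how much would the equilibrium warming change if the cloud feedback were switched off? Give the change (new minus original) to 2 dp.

Original: g = 0.1179, ΔT = 3.32/(1−0.1179) = 3.7637 °C.
Without cloud: g' = 0.2519, ΔT' = 3.32/(1−0.2519) = 4.4379 °C.
Change = 4.4379 − 3.7637 = 0.67 °C.

0.67 °C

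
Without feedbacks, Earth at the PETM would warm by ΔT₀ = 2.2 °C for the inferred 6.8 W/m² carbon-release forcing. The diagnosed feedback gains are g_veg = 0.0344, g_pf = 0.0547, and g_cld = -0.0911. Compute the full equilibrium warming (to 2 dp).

Total gain g = 0.0344 + 0.0547 − 0.0911 = -0.002.
Amplification A = 1/(1 + 0.002) = 0.998.
ΔT = 2.2 × 0.998 = 2.20 °C.

2.20 °C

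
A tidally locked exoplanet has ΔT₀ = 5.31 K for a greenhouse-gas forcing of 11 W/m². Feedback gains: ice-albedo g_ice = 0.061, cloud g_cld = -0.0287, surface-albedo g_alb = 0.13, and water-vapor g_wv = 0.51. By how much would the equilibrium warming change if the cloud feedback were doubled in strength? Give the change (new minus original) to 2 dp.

-1.30 K

Original: g = 0.6723, ΔT = 5.31/(1−0.6723) = 16.2038 K.
With doubled cloud: g' = 0.6436, ΔT' = 5.31/(1−0.6436) = 14.8990 K.
Change = 14.8990 − 16.2038 = -1.30 K.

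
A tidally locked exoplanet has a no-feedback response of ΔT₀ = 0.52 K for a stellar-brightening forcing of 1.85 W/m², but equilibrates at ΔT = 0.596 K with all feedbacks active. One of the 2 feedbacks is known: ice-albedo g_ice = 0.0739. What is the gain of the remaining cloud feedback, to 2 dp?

0.05

Amplification A = ΔT/ΔT₀ = 0.596/0.52 = 1.146.
Total gain g = 1 − 1/A = 1 − 1/1.146 = 0.1274.
The known gain is 0.0739.
g_cld = 0.1274 − 0.0739 = 0.05.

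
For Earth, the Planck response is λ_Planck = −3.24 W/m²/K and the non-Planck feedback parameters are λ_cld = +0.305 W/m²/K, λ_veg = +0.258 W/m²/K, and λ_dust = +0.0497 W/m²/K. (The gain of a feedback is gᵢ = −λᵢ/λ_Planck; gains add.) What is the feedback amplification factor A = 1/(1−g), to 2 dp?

1.23

Convert to gains: g_cld = 0.305/3.24 = 0.09414; g_veg = 0.258/3.24 = 0.07963; g_dust = 0.0497/3.24 = 0.01534.
Total gain g = 0.18911.
A = 1/(1 − 0.18911) = 1.23.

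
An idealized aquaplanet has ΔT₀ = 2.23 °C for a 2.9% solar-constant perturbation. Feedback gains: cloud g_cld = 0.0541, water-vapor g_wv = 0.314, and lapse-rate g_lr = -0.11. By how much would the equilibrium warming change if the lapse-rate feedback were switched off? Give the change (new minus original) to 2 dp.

Original: g = 0.2581, ΔT = 2.23/(1−0.2581) = 3.0058 °C.
Without lapse-rate: g' = 0.3681, ΔT' = 2.23/(1−0.3681) = 3.5290 °C.
Change = 3.5290 − 3.0058 = 0.52 °C.

0.52 °C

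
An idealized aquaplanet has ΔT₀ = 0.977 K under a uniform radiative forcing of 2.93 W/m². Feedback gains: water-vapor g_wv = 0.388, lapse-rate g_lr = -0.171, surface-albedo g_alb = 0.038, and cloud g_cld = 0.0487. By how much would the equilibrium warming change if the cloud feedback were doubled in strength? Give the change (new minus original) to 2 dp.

Original: g = 0.3037, ΔT = 0.977/(1−0.3037) = 1.4031 K.
With doubled cloud: g' = 0.3524, ΔT' = 0.977/(1−0.3524) = 1.5086 K.
Change = 1.5086 − 1.4031 = 0.11 K.

0.11 K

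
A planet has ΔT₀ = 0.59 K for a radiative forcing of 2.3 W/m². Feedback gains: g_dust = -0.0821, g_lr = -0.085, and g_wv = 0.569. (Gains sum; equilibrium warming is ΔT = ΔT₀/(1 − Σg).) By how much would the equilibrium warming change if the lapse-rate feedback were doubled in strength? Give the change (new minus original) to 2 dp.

Original: g = 0.4019, ΔT = 0.59/(1−0.4019) = 0.9865 K.
With doubled lapse-rate: g' = 0.3169, ΔT' = 0.59/(1−0.3169) = 0.8637 K.
Change = 0.8637 − 0.9865 = -0.12 K.

-0.12 K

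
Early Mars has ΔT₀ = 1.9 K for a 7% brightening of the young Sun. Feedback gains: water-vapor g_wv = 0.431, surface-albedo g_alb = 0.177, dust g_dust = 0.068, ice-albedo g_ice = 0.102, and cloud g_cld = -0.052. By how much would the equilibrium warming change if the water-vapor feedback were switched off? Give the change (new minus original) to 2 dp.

Original: g = 0.726, ΔT = 1.9/(1−0.726) = 6.9343 K.
Without water-vapor: g' = 0.295, ΔT' = 1.9/(1−0.295) = 2.6950 K.
Change = 2.6950 − 6.9343 = -4.24 K.

-4.24 K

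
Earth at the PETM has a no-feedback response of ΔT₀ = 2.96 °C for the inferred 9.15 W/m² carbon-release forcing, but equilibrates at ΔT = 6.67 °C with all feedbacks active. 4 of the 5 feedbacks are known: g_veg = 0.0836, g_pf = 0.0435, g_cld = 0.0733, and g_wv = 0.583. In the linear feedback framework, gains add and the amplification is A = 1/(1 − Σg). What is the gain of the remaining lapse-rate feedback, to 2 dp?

-0.23

Amplification A = ΔT/ΔT₀ = 6.67/2.96 = 2.253.
Total gain g = 1 − 1/A = 1 − 1/2.253 = 0.5561.
Known gains sum to 0.0836 + 0.0435 + 0.0733 + 0.583 = 0.7834.
g_lr = 0.5561 − 0.7834 = -0.23.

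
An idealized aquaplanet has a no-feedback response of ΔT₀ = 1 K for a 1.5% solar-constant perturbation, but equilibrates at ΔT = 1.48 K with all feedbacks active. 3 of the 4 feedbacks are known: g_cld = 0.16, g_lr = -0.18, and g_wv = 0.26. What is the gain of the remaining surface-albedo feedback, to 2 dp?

0.08

Amplification A = ΔT/ΔT₀ = 1.48/1 = 1.48.
Total gain g = 1 − 1/A = 1 − 1/1.48 = 0.3243.
Known gains sum to 0.16 − 0.18 + 0.26 = 0.24.
g_alb = 0.3243 − 0.24 = 0.08.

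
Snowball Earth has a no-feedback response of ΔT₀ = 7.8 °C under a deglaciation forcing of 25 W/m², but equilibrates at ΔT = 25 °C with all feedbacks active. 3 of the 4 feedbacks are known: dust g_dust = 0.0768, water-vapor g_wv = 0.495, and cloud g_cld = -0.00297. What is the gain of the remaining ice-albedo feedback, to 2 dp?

Amplification A = ΔT/ΔT₀ = 25/7.8 = 3.205.
Total gain g = 1 − 1/A = 1 − 1/3.205 = 0.688.
Known gains sum to 0.0768 + 0.495 − 0.00297 = 0.56883.
g_ice = 0.688 − 0.56883 = 0.12.

0.12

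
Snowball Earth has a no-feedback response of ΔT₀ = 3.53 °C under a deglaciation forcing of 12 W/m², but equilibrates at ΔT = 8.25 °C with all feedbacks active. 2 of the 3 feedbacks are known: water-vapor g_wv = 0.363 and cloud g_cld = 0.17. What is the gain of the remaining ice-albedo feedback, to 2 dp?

0.04

Amplification A = ΔT/ΔT₀ = 8.25/3.53 = 2.337.
Total gain g = 1 − 1/A = 1 − 1/2.337 = 0.5721.
Known gains sum to 0.363 + 0.17 = 0.533.
g_ice = 0.5721 − 0.533 = 0.04.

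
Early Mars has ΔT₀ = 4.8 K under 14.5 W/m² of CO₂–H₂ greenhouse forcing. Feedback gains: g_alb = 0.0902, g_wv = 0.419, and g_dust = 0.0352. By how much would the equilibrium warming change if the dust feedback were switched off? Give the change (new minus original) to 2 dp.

-0.76 K

Original: g = 0.5444, ΔT = 4.8/(1−0.5444) = 10.5356 K.
Without dust: g' = 0.5092, ΔT' = 4.8/(1−0.5092) = 9.7800 K.
Change = 9.7800 − 10.5356 = -0.76 K.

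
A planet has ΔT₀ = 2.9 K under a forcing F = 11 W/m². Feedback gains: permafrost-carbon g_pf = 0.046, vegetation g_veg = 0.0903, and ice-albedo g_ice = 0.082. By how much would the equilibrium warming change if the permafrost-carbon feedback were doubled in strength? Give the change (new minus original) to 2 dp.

0.23 K

Original: g = 0.2183, ΔT = 2.9/(1−0.2183) = 3.7099 K.
With doubled permafrost-carbon: g' = 0.2643, ΔT' = 2.9/(1−0.2643) = 3.9418 K.
Change = 3.9418 − 3.7099 = 0.23 K.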